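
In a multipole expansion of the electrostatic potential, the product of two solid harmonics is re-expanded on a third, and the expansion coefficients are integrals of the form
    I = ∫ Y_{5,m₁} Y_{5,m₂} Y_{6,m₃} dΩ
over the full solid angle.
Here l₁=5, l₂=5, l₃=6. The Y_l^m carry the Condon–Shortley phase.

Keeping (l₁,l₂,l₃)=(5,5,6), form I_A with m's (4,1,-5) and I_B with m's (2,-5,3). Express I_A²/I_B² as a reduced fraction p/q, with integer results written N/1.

297/350

Shared (l₁,l₂,l₃)=(5,5,6): N and (l;000)² cancel in I_A²/I_B².
A: Δ = 4!·6!·6!/17! = 1/28588560; Racah Σ t=0..1: t=0:+1/2073600 t=1:−1/518400 = -1/691200; ⇒ 3j(5 5 6; 4 1 -5)² = 81/4420, sgn +1
B: Δ = 4!·6!·6!/17! = 1/28588560; Racah Σ t=0..0: t=0:+1/622080 = 1/622080; ⇒ 3j(5 5 6; 2 -5 3)² = 105/4862, sgn -1
I_A²/I_B² = (81/4420)/(105/4862) = 297/350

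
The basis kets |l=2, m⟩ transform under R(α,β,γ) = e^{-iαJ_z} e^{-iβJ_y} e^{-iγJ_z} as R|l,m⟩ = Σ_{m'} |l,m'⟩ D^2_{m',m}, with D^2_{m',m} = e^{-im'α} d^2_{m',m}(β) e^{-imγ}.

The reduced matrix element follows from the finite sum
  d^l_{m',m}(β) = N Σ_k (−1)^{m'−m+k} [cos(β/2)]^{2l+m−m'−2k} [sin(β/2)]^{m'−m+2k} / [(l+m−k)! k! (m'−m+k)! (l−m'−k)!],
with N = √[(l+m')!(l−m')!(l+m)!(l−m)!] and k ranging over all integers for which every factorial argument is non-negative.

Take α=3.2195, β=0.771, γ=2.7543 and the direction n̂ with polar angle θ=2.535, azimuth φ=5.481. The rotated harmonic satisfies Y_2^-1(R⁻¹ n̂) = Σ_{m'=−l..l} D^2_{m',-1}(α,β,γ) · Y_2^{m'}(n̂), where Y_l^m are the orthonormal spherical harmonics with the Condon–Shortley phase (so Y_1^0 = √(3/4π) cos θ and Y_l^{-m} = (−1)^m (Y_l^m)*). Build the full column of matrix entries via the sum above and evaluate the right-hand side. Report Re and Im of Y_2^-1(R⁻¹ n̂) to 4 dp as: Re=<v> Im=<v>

Re=0.0800 Im=-0.3415

Need the full column D^2_{m',-1} for m'=−2..2 at α=3.2195, β=0.7710, γ=2.7543.
cos(β/2)=0.926611, sin(β/2)=0.376022
d^2_{-2,-1}: single k=1 term ⇒ +0.598323;  D = -0.582365+0.137265i
d^2_{-1,-1}: k∈[0..1] ⇒ +0.737206 -0.364203 = +0.373003;  D = +0.355293-0.113569i
d^2_{0,-1}: k∈[0..1] ⇒ -0.732793 +0.120674 = -0.612119;  D = +0.566782-0.231187i
d^2_{1,-1}: k∈[0..1] ⇒ +0.364203 -0.019992 = +0.344211;  D = +0.307632-0.154414i
d^2_{2,-1}: single k=0 term ⇒ -0.098530;  D = +0.084352-0.050920i
Y_2^{m'}(θ=2.535,φ=5.481) and Σ D·Y over m':
  (-0.5824+0.1373i)·(-0.0042+0.1255i)  (+0.3553-0.1136i)·(-0.2515-0.2601i)  (+0.5668-0.2312i)·(+0.3233+0.0000i)  (+0.3076-0.1544i)·(+0.2515-0.2601i)  (+0.0844-0.0509i)·(-0.0042-0.1255i)
Y_2^-1(R⁻¹ n̂) = +0.080031-0.341463i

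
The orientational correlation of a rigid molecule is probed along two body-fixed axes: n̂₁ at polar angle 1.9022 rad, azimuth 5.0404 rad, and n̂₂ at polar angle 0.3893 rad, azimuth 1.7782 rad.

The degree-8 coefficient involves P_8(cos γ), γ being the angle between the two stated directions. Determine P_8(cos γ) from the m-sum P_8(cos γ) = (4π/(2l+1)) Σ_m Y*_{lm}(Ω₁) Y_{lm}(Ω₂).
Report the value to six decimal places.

0.310028

Addition theorem: P_8(cos γ) = (4π/17) Σ_m Y*_{lm}(Ω₁) Y_{lm}(Ω₂), m = −8…8:
  term(m=-8) = (0.000042, 0.000060)   from Y*(Ω₁)=(-0.286304, 0.162979), Y(Ω₂)=(-0.000020, -0.000221)
  term(m=-7) = (0.000652, 0.000733)   from Y*(Ω₁)=(0.339312, 0.300785), Y(Ω₂)=(0.002149, 0.000257)
  term(m=-6) = (0.001579, 0.001395)   from Y*(Ω₁)=(0.061214, -0.145893), Y(Ω₂)=(-0.004271, 0.012618)
  term(m=-5) = (-0.013560, -0.009338)   from Y*(Ω₁)=(0.281742, 0.019544), Y(Ω₂)=(-0.050188, -0.029661)
  term(m=-4) = (-0.045412, -0.023782)   from Y*(Ω₁)=(-0.070865, -0.267733), Y(Ω₂)=(0.124969, -0.136539)
  term(m=-3) = (0.063340, 0.023973)   from Y*(Ω₁)=(0.136981, -0.091076), Y(Ω₂)=(0.239961, 0.334556)
  term(m=-2) = (0.167731, 0.041263)   from Y*(Ω₁)=(-0.242377, -0.186570), Y(Ω₂)=(-0.516836, 0.227593)
  term(m=-1) = (-0.028061, -0.003401)   from Y*(Ω₁)=(0.035247, -0.103575), Y(Ω₂)=(-0.053201, -0.252821)
  term(m=+0) = (0.126790, 0.000000)   from Y*(Ω₁)=(-0.310462, -0.000000), Y(Ω₂)=(-0.408390, 0.000000)
  term(m=+1) = (-0.028061, 0.003401)   from Y*(Ω₁)=(-0.035247, -0.103575), Y(Ω₂)=(0.053201, -0.252821)
  term(m=+2) = (0.167731, -0.041263)   from Y*(Ω₁)=(-0.242377, 0.186570), Y(Ω₂)=(-0.516836, -0.227593)
  term(m=+3) = (0.063340, -0.023973)   from Y*(Ω₁)=(-0.136981, -0.091076), Y(Ω₂)=(-0.239961, 0.334556)
  term(m=+4) = (-0.045412, 0.023782)   from Y*(Ω₁)=(-0.070865, 0.267733), Y(Ω₂)=(0.124969, 0.136539)
  term(m=+5) = (-0.013560, 0.009338)   from Y*(Ω₁)=(-0.281742, 0.019544), Y(Ω₂)=(0.050188, -0.029661)
  term(m=+6) = (0.001579, -0.001395)   from Y*(Ω₁)=(0.061214, 0.145893), Y(Ω₂)=(-0.004271, -0.012618)
  term(m=+7) = (0.000652, -0.000733)   from Y*(Ω₁)=(-0.339312, 0.300785), Y(Ω₂)=(-0.002149, 0.000257)
  term(m=+8) = (0.000042, -0.000060)   from Y*(Ω₁)=(-0.286304, -0.162979), Y(Ω₂)=(-0.000020, 0.000221)
Accumulated sum (0.419411, 0.000000); after 4π/(2l+1) scaling, (0.310028, 0.000000) ⇒ P_8 = 0.310028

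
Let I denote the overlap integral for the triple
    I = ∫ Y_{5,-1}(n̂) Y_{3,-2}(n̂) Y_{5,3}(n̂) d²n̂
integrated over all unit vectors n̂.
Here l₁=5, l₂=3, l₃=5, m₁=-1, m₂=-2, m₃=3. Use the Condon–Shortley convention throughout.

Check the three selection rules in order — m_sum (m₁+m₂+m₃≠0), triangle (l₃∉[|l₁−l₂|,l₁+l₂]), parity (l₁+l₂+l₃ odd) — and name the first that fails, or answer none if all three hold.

Σmᵢ = 0  ✓
l₃∈[|l₁−l₂|,l₁+l₂]=[2,8], have l₃=5  ✓
Σlᵢ = 13 ⇒ odd  ✗

parity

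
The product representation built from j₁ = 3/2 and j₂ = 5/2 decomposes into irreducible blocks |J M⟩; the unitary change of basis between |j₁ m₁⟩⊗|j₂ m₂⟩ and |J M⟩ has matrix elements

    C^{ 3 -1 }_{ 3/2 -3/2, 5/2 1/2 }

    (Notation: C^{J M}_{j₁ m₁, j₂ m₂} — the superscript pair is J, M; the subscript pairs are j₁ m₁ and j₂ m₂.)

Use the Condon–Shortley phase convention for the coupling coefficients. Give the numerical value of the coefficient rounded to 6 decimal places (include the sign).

-0.670820

√[7·1!2!4!/8! · 0!3!3!2!2!4!] = √(144/5)
  +(−1)^1/∏(1,0,2,2,0,2)! = -1/8  (running -1/8)
⟨..|..⟩ = √(144/5)·(-1/8) = -0.670820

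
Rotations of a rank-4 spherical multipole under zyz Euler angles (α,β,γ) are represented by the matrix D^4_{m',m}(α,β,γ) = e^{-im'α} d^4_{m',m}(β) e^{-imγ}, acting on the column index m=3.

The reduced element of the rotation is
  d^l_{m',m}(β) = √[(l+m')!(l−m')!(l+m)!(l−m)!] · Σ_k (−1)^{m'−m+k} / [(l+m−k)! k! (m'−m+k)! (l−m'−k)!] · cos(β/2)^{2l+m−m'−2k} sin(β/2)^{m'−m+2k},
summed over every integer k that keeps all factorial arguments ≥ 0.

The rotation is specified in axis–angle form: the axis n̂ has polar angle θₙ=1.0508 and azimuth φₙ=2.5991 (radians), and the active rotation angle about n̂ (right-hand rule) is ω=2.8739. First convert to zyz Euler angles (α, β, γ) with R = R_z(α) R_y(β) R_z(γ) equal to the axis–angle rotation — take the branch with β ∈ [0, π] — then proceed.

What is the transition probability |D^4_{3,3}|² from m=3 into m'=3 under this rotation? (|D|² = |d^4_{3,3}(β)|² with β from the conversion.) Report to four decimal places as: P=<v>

P=0.0075

Axis–angle → zyz. n̂ = (sinθₙcosφₙ, sinθₙsinφₙ, cosθₙ) = (-0.743223, +0.448032, +0.496877), ω = 2.8739.
R = I cosω + sinω [n̂]ₓ + (1−cosω) n̂n̂ᵀ gives
  R = [+0.120704, -0.785543, -0.606921; -0.522688, -0.570068, +0.633892; -0.843936, +0.240717, -0.479404]
β = atan2(√(R₁₃²+R₂₃²), R₃₃) = 2.070771; α = atan2(R₂₃, R₁₃) mod 2π = 2.334461; γ = atan2(R₃₂, −R₃₁) mod 2π = 0.277853
First d^4_{3,3}(β=2.0708), then the phase factors e^{-i(3)α} and e^{-i(3)γ}:
With c≡cos(β/2)=0.510194 and s≡sin(β/2)=0.860059, N=[5040·1·5040·1]^{1/2}=5040.000000
Admissible k: 0..1 (factorial args all ≥0)
  k=0: (−1)^0·5040.0000/(5040)·0.5102^8·0.8601^0 = +0.004591
  k=1: (−1)^1·5040.0000/(720)·0.5102^6·0.8601^2 = -0.091321
d^4_{3,3}(2.0708) = +0.004591 -0.091321 = -0.086730
|D^4_{3,3}|² = |d^4_{3,3}(β)|² = (-0.086730)² = 0.007522 (the z-rotation phases have unit modulus)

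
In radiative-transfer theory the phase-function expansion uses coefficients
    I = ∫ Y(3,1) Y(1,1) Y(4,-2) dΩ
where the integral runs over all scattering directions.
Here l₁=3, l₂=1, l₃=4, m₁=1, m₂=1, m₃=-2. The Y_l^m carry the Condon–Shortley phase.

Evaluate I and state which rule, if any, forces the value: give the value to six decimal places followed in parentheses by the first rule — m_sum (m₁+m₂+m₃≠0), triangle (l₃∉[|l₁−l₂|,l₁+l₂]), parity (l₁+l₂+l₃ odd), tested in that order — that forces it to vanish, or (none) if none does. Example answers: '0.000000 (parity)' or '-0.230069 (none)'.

0.238414 (none)

m-sum 0 ✓  L=8 even ✓  2≤4≤4 ✓
Π(2lᵢ+1) = 7×3×9 = 189
triangle coeff Δ(3,1,4) = 1/252
Σ_t [0,0]: t=0:+1/36 = 1/36
(3j)²=4/63 [(3 1 4; 0 0 0)], sign=+1
Σ_t [0,0]: t=0:+1/96 = 1/96
(3j)²=5/84 [(3 1 4; 1 1 -2)], sign=+1
⇒ 4πI² = 5/7
I = (+1)√(5/7/(4π)) = 0.23841361
No selection rule forces the value: the integral is nonzero (none).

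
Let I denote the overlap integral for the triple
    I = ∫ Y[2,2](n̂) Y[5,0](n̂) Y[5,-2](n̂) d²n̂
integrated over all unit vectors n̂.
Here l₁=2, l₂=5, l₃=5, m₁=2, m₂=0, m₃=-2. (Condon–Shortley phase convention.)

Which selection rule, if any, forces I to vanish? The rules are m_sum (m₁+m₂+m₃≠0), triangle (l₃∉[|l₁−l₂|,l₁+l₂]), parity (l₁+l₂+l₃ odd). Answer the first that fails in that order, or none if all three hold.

Σmᵢ = 0  ✓
l₃∈[|l₁−l₂|,l₁+l₂]=[3,7], have l₃=5  ✓
Σlᵢ = 12 ⇒ even  ✓

none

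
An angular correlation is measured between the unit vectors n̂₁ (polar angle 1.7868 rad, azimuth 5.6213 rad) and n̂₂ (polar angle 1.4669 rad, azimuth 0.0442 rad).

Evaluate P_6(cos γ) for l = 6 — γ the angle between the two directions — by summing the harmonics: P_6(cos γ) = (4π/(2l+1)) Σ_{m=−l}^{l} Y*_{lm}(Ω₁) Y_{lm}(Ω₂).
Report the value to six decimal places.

Summing Y*_{l m}(θ₁,φ₁)·Y_{l m}(θ₂,φ₂) over m ∈ [−6, 6]; prefactor 4π/(2·6+1) = 0.966644:
  m=-6: Y*=-0.28321 + 0.30950j  Y=0.45131 - 0.12258j  product -0.08988 + 0.17440j
  m=-5: Y*=0.31441 - 0.05327j  Y=0.16482 - 0.03703j  product 0.04985 - 0.02042j
  m=-4: Y*=0.14144 + 0.07618j  Y=-0.30304 + 0.05414j  product -0.04699 - 0.01543j
  m=-3: Y*=-0.13082 - 0.29703j  Y=-0.18986 + 0.02532j  product 0.03236 + 0.05308j
  m=-2: Y*=0.01845 - 0.07315j  Y=0.26003 - 0.02305j  product 0.00311 - 0.01945j
  m=-1: Y*=-0.25115 + 0.19568j  Y=0.19873 - 0.00879j  product -0.04819 + 0.04110j
  m=+0: Y*=-0.05206 + 0.00000j  Y=-0.24835 + 0.00000j  product 0.01293 + 0.00000j
  m=+1: Y*=0.25115 + 0.19568j  Y=-0.19873 - 0.00879j  product -0.04819 - 0.04110j
  m=+2: Y*=0.01845 + 0.07315j  Y=0.26003 + 0.02305j  product 0.00311 + 0.01945j
  m=+3: Y*=0.13082 - 0.29703j  Y=0.18986 + 0.02532j  product 0.03236 - 0.05308j
  m=+4: Y*=0.14144 - 0.07618j  Y=-0.30304 - 0.05414j  product -0.04699 + 0.01543j
  m=+5: Y*=-0.31441 - 0.05327j  Y=-0.16482 - 0.03703j  product 0.04985 + 0.02042j
  m=+6: Y*=-0.28321 - 0.30950j  Y=0.45131 + 0.12258j  product -0.08988 - 0.17440j
Total Σ_m = -0.18656 - 0.00000j. Multiply by 0.966644: -0.18034 - 0.00000j. P_6(cos γ) = -0.180335

-0.180335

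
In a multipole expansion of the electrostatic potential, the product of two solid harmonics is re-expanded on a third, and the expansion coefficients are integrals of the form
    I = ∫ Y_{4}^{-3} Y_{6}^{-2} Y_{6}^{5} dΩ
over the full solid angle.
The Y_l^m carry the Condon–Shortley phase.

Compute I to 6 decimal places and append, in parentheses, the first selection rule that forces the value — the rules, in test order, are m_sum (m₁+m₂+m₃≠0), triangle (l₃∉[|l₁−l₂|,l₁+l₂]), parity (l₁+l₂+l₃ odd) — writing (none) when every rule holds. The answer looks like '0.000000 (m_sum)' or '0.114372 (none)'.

m-sum 0 ✓  L=16 even ✓  2≤6≤10 ✓
Π(2lᵢ+1) = 9×13×13 = 1521
triangle coeff Δ(4,6,6) = 1/15315300
Σ_t [0,4]: t=0:+1/829440 t=1:−1/25920 t=2:+1/9216 t=3:−1/25920 t=4:+1/829440 = 7/207360
(3j)²=28/2431 [(4 6 6; 0 0 0)], sign=+1
Σ_t [3,4]: t=3:−1/725760 t=4:+1/5806080 = -1/829440
(3j)²=49/2652 [(4 6 6; -3 -2 5)], sign=+1
⇒ 4πI² = 1029/3179
I = (+1)√(1029/3179/(4π)) = 0.16049352
No selection rule forces the value: the integral is nonzero (none).

0.160494 (none)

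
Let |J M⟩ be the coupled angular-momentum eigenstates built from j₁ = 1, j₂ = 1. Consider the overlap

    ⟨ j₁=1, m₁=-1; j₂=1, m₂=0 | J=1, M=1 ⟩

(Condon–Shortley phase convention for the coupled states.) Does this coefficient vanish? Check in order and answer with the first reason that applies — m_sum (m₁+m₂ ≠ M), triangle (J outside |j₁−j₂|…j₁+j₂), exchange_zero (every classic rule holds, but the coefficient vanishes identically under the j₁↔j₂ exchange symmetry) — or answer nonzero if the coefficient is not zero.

m_sum

m-sum: m₁+m₂ = -1+0 = -1, M = 1  ✗ ⇒ coefficient is 0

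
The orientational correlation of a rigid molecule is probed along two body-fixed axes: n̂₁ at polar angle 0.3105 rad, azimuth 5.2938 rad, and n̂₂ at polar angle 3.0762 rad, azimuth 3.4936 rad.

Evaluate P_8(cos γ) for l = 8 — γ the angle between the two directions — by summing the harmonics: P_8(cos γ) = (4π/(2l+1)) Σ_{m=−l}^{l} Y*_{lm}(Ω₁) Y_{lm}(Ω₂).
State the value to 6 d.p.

Summing Y*_{l m}(θ₁,φ₁)·Y_{l m}(θ₂,φ₂) over m ∈ [−8, 8]; prefactor 4π/(2·8+1) = 0.739198:
  m=-8: Y*=(-0.000002, -0.000039)  Y=(-0.000000, -0.000000)  product (-0.000000, 0.000000)
  m=-7: Y*=(0.000391, -0.000292)  Y=(-0.000000, -0.000000)  product (-0.000000, -0.000000)
  m=-6: Y*=(0.003628, 0.001312)  Y=(-0.000000, -0.000000)  product (-0.000000, -0.000000)
  m=-5: Y*=(0.005078, 0.021254)  Y=(-0.000002, -0.000011)  product (0.000000, -0.000000)
  m=-4: Y*=(-0.062331, 0.066261)  Y=(0.000040, -0.000241)  product (0.000013, 0.000018)
  m=-3: Y*=(-0.268371, -0.047018)  Y=(0.001889, -0.003340)  product (-0.000664, 0.000808)
  m=-2: Y*=(-0.214390, -0.496016)  Y=(0.032812, -0.027863)  product (-0.020855, -0.010302)
  m=-1: Y*=(0.296874, -0.451735)  Y=(0.291498, -0.107069)  product (0.038172, -0.163466)
  m=+0: Y*=(-0.135742, -0.000000)  Y=(1.075273, 0.000000)  product (-0.145960, -0.000000)
  m=+1: Y*=(-0.296874, -0.451735)  Y=(-0.291498, -0.107069)  product (0.038172, 0.163466)
  m=+2: Y*=(-0.214390, 0.496016)  Y=(0.032812, 0.027863)  product (-0.020855, 0.010302)
  m=+3: Y*=(0.268371, -0.047018)  Y=(-0.001889, -0.003340)  product (-0.000664, -0.000808)
  m=+4: Y*=(-0.062331, -0.066261)  Y=(0.000040, 0.000241)  product (0.000013, -0.000018)
  m=+5: Y*=(-0.005078, 0.021254)  Y=(0.000002, -0.000011)  product (0.000000, 0.000000)
  m=+6: Y*=(0.003628, -0.001312)  Y=(-0.000000, 0.000000)  product (-0.000000, 0.000000)
  m=+7: Y*=(-0.000391, -0.000292)  Y=(0.000000, -0.000000)  product (-0.000000, 0.000000)
  m=+8: Y*=(-0.000002, 0.000039)  Y=(-0.000000, 0.000000)  product (-0.000000, -0.000000)
Σ over m = (-0.112627, -0.000000); ×(4π/17) → (-0.083254, -0.000000). Real part: -0.083254

-0.083254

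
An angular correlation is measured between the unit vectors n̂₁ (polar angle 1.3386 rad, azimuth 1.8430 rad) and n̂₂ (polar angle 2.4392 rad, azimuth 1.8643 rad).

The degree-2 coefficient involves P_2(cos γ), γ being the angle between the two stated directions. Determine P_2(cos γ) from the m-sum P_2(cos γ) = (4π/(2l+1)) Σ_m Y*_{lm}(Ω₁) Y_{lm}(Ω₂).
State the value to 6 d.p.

-0.192297

Addition theorem: P_2(cos γ) = (4π/5) Σ_m Y*_{lm}(Ω₁) Y_{lm}(Ω₂), m = −2…2:
  term(m=-2) = +0.058924-0.002512i   from Y*(Ω₁)=-0.312935-0.189462i, Y(Ω₂)=-0.134233+0.089296i
  term(m=-1) = -0.065893+0.001404i   from Y*(Ω₁)=-0.046513+0.166635i, Y(Ω₂)=+0.110216+0.364672i
  term(m=+0) = -0.062574-0.000000i   from Y*(Ω₁)=-0.265289-0.000000i, Y(Ω₂)=+0.235873+0.000000i
  term(m=+1) = -0.065893-0.001404i   from Y*(Ω₁)=+0.046513+0.166635i, Y(Ω₂)=-0.110216+0.364672i
  term(m=+2) = +0.058924+0.002512i   from Y*(Ω₁)=-0.312935+0.189462i, Y(Ω₂)=-0.134233-0.089296i
Accumulated sum -0.076513+0.000000i; after 4π/(2l+1) scaling, -0.192297+0.000000i ⇒ P_2 = -0.192297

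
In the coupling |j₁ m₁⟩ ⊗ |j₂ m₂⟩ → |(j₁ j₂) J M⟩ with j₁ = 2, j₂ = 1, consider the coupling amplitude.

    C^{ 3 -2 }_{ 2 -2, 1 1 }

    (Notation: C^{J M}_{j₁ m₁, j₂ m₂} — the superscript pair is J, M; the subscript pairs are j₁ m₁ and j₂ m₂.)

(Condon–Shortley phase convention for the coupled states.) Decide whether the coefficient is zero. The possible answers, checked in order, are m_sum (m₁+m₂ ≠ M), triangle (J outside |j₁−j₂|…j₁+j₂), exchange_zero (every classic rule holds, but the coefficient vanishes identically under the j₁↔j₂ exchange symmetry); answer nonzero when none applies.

m-sum: m₁+m₂ = -2+1 = -1, M = -2  ✗ ⇒ coefficient is 0

m_sum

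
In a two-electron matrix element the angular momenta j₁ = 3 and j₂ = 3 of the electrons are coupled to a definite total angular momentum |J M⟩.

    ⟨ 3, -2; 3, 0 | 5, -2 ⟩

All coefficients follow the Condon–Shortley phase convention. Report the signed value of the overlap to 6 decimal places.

j₁+j₂−J=1  J+j₁−j₂=5  J−j₁+j₂=5  j₁+j₂+J+1=12
(j₁±m₁, j₂±m₂, J±M) = (1,5,3,3,3,7)
P² = 43200
sum k=0..1:
  [0] +1/1440 = 1/1440
  [1] −1/288 = -1/288
S = -1/360
C² = P²·S² = 1/3 ; C = -0.577350

-0.577350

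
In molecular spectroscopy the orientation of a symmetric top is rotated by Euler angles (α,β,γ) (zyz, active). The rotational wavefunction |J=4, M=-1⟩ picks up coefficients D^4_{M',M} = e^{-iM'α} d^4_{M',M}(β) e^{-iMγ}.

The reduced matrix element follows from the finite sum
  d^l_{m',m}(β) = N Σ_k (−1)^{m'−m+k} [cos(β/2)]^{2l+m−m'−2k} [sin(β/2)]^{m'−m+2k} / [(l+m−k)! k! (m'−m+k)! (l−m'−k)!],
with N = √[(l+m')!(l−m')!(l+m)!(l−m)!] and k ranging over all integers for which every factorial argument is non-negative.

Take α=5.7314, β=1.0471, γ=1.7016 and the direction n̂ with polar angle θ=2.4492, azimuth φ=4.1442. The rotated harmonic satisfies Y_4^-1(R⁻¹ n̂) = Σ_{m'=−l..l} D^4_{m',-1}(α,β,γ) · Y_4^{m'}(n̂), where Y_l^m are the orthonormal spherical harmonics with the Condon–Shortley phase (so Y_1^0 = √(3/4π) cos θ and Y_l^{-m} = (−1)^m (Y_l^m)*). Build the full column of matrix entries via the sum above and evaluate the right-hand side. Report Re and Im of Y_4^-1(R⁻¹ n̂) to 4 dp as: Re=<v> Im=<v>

Need the full column D^4_{m',-1} for m'=−4..4 at α=5.7314, β=1.0471, γ=1.7016.
cos(β/2)=0.866050, sin(β/2)=0.499958
d^4_{-4,-1}: single k=3 term ⇒ +0.455626;  D = +0.398633-0.220651i
d^4_{-3,-1}: k∈[2..3] ⇒ +0.837132 -0.464969 = +0.372164;  D = +0.371766+0.017204i
d^4_{-2,-1}: k∈[1..3] ⇒ +0.775121 -1.291578 +0.286953 = -0.229504;  D = -0.189673-0.129214i
d^4_{-1,-1}: k∈[0..3] ⇒ +0.316478 -1.582031 +1.054450 -0.117135 = -0.328238;  D = -0.134137-0.299579i
d^4_{0,-1}: k∈[0..3] ⇒ -0.817049 +1.633731 -0.544454 +0.030241 = +0.302468;  D = -0.039451+0.299884i
d^4_{1,-1}: k∈[0..3] ⇒ +1.054687 -1.054450 +0.175702 -0.003904 = +0.172036;  D = -0.108521+0.133490i
d^4_{2,-1}: k∈[0..2] ⇒ -0.861052 +0.430429 -0.028689 = -0.459312;  D = +0.433563-0.151624i
d^4_{3,-1}: k∈[0..1] ⇒ +0.464969 -0.092973 = +0.371996;  D = -0.363402-0.079496i
d^4_{4,-1}: single k=0 term ⇒ -0.151841;  D = +0.109309+0.105391i
Y_4^{m'}(θ=2.4492,φ=4.1442) and Σ D·Y over m':
  (+0.3986-0.2207i)·(-0.0475+0.0561i)  (+0.3718+0.0172i)·(-0.2484-0.0334i)  (-0.1897-0.1292i)·(-0.1806-0.3892i)  (-0.1341-0.2996i)·(+0.1435-0.2248i)  (-0.0395+0.2999i)·(-0.2632+0.0000i)  (-0.1085+0.1335i)·(-0.1435-0.2248i)  (+0.4336-0.1516i)·(-0.1806+0.3892i)  (-0.3634-0.0795i)·(+0.2484-0.0334i)  (+0.1093+0.1054i)·(-0.0475-0.0561i)
Y_4^-1(R⁻¹ n̂) = -0.256461+0.204149i

Re=-0.2565 Im=0.2041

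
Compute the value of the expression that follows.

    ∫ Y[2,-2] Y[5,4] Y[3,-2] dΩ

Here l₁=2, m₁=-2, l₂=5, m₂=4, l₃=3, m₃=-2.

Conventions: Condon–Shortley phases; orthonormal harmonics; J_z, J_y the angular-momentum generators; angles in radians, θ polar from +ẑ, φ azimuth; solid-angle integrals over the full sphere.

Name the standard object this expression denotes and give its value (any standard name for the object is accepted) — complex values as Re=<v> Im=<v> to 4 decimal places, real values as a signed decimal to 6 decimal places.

This is a Gaunt coefficient — the integral of a triple product of spherical harmonics over the sphere.
Checks pass: Σm=0; 10 even; l₃=3∈[3,7].
(2·2+1)(2·5+1)(2·3+1) = 385
Δ: 4! 0! 6! / 11! → 1/2310
sum: t=2:+1/144 = 1/144
3j²(2 5 3; 0 0 0) = Δ·Π!·Σ² = 10/231  (sign -1)
sum: t=4:+1/2880 = 1/2880
3j²(2 5 3; -2 4 -2) = Δ·Π!·Σ² = 3/55  (sign -1)
combine: 4πI² = 385·10/231·3/55 = 10/11
take √, sign +1: I = 0.26896683

Gaunt coefficient, +0.268967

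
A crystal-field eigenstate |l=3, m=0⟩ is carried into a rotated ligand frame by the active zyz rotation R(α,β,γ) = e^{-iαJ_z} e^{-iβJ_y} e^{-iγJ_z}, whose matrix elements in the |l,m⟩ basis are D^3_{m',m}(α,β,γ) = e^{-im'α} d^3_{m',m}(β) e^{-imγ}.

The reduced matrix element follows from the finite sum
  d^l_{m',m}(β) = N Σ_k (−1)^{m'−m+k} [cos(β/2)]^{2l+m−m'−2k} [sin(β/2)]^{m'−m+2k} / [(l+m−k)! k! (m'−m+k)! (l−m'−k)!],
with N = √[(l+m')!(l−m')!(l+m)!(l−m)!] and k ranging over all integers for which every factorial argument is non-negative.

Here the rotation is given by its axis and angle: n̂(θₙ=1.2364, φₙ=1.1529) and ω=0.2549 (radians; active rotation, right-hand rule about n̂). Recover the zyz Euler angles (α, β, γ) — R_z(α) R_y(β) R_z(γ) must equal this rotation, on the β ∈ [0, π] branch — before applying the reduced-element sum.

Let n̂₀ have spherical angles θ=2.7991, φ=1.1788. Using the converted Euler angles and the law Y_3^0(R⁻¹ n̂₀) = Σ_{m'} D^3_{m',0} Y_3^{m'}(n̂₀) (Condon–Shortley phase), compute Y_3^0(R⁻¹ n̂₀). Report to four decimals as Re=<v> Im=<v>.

Re=-0.3996 Im=0.0000

Axis–angle → zyz. n̂ = (sinθₙcosφₙ, sinθₙsinφₙ, cosθₙ) = (+0.383359, +0.863320, +0.328199), ω = 0.2549.
R = I cosω + sinω [n̂]ₓ + (1−cosω) n̂n̂ᵀ gives
  R = [+0.972437, -0.072061, +0.221750; +0.093449, +0.991771, -0.087508; -0.213620, +0.105819, +0.971169]
β = atan2(√(R₁₃²+R₂₃²), R₃₃) = 0.240710; α = atan2(R₂₃, R₁₃) mod 2π = 5.907321; γ = atan2(R₃₂, −R₃₁) mod 2π = 0.459928
Need the full column D^3_{m',0} for m'=−3..3 at α=5.9073, β=0.2407, γ=0.4599.
cos(β/2)=0.992766, sin(β/2)=0.120065
d^3_{-3,0}: single k=3 term ⇒ +0.007574;  D = +0.003248-0.006842i
d^3_{-2,0}: k∈[2..3] ⇒ +0.076697 -0.001122 = +0.075575;  D = +0.055208-0.051611i
d^3_{-1,0}: k∈[1..3] ⇒ +0.401089 -0.017599 +0.000086 = +0.383575;  D = +0.356798-0.140801i
d^3_{0,0}: k∈[0..3] ⇒ +0.957374 -0.126026 +0.001843 -0.000003 = +0.833188;  D = +0.833188+0.000000i
d^3_{1,0}: k∈[0..2] ⇒ -0.401089 +0.017599 -0.000086 = -0.383575;  D = -0.356798-0.140801i
d^3_{2,0}: k∈[0..1] ⇒ +0.076697 -0.001122 = +0.075575;  D = +0.055208+0.051611i
d^3_{3,0}: single k=0 term ⇒ -0.007574;  D = -0.003248-0.006842i
Y_3^{m'}(θ=2.7991,φ=1.1788) and Σ D·Y over m':
  (+0.0032-0.0068i)·(-0.0146+0.0061i)  (+0.0552-0.0516i)·(+0.0769+0.0767i)  (+0.3568-0.1408i)·(+0.1425-0.3446i)  (+0.8332+0.0000i)·(-0.5048+0.0000i)  (-0.3568-0.1408i)·(-0.1425-0.3446i)  (+0.0552+0.0516i)·(+0.0769-0.0767i)  (-0.0032-0.0068i)·(+0.0146+0.0061i)
Y_3^0(R⁻¹ n̂) = -0.399573-0.000000i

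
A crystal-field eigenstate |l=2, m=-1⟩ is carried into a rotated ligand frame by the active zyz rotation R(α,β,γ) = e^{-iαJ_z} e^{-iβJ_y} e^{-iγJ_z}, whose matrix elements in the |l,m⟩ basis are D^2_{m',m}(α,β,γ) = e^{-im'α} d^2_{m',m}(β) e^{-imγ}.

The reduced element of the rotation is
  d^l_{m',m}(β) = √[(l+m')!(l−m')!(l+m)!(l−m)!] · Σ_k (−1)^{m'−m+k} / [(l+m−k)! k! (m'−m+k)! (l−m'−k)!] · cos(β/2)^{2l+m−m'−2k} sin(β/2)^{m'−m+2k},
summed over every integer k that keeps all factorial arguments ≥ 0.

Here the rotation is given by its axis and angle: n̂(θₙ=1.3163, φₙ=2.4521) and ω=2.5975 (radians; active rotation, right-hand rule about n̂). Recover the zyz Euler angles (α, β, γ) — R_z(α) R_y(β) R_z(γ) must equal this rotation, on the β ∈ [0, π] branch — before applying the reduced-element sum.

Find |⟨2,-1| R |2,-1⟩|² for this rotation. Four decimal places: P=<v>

Axis–angle → zyz. n̂ = (sinθₙcosφₙ, sinθₙsinφₙ, cosθₙ) = (-0.746717, +0.615656, +0.251758), ω = 2.5975.
R = I cosω + sinω [n̂]ₓ + (1−cosω) n̂n̂ᵀ gives
  R = [+0.179058, -0.983377, -0.030148; -0.722736, -0.152267, +0.674143; -0.667527, -0.098921, -0.737986]
β = atan2(√(R₁₃²+R₂₃²), R₃₃) = 2.400877; α = atan2(R₂₃, R₁₃) mod 2π = 1.615487; γ = atan2(R₃₂, −R₃₁) mod 2π = 6.136065
D^2_{-1,-1}(1.6155,2.4009,6.1361) = e^{-i·-1·1.6155}·d^2_{-1,-1}(2.4009)·e^{-i·-1·6.1361}. Compute d first:
c=cos(2.400877/2)=0.361949, s=sin(2.400877/2)=0.932198; N=√[1·6·1·6]=6.000000
k∈{0,1} keeps every argument non-negative
  k=0: (−1)^0·6.0000/(6)·0.3619^4·0.9322^0 = +0.017163
  k=1: (−1)^1·6.0000/(2)·0.3619^2·0.9322^2 = -0.341533
d^2_{-1,-1}(2.4009) = +0.017163 -0.341533 = -0.324370
|D^2_{-1,-1}|² = |d^2_{-1,-1}(β)|² = (-0.324370)² = 0.105216 (the z-rotation phases have unit modulus)

P=0.1052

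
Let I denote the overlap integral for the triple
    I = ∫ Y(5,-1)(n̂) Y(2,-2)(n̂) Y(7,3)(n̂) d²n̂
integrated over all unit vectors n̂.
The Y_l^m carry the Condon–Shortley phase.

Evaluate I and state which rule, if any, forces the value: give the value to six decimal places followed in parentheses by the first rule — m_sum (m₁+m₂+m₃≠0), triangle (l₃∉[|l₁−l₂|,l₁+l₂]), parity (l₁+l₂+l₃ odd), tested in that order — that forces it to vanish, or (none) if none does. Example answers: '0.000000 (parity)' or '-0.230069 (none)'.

-0.164220 (none)

m-sum 0 ✓  L=14 even ✓  3≤7≤7 ✓
Π(2lᵢ+1) = 11×5×15 = 825
triangle coeff Δ(5,2,7) = 1/15015
Σ_t [0,0]: t=0:+1/57600 = 1/57600
(3j)²=21/715 [(5 2 7; 0 0 0)], sign=-1
Σ_t [0,0]: t=0:+1/414720 = 1/414720
(3j)²=2/143 [(5 2 7; -1 -2 3)], sign=+1
⇒ 4πI² = 630/1859
I = (-1)√(630/1859/(4π)) = -0.16421985
No selection rule forces the value: the integral is nonzero (none).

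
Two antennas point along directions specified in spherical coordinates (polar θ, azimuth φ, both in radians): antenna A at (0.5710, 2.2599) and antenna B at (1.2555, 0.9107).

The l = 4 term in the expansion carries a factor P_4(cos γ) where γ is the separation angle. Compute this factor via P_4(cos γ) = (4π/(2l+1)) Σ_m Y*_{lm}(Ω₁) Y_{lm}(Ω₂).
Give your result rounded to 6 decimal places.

-0.063631

Addition theorem: P_4(cos γ) = (4π/9) Σ_m Y*_{lm}(Ω₁) Y_{lm}(Ω₂), m = −4…4:
  m=-4: (-0.034994, 0.014188) × (-0.317051, 0.173703) = (0.008631, -0.010577)  (running Σ = (0.008631, -0.010577))
  m=-3: (0.146187, 0.079202) × (-0.305949, -0.132790) = (-0.034208, -0.043644)  (running Σ = (-0.025578, -0.054221))
  m=-2: (-0.073976, -0.379351) × (0.024509, 0.095745) = (0.034508, -0.016380)  (running Σ = (0.008930, -0.070601))
  m=-1: (-0.267451, 0.324644) × (-0.199001, 0.256359) = (-0.030002, -0.133168)  (running Σ = (-0.021072, -0.203769))
  m=0: (-0.073833, -0.000000) × (0.046420, 0.000000) = (-0.003427, -0.000000)  (running Σ = (-0.024500, -0.203769))
  m=1: (0.267451, 0.324644) × (0.199001, 0.256359) = (-0.030002, 0.133168)  (running Σ = (-0.054502, -0.070601))
  m=2: (-0.073976, 0.379351) × (0.024509, -0.095745) = (0.034508, 0.016380)  (running Σ = (-0.019994, -0.054221))
  m=3: (-0.146187, 0.079202) × (0.305949, -0.132790) = (-0.034208, 0.043644)  (running Σ = (-0.054203, -0.010577))
  m=4: (-0.034994, -0.014188) × (-0.317051, -0.173703) = (0.008631, 0.010577)  (running Σ = (-0.045572, 0.000000))
Accumulated sum (-0.045572, 0.000000); after 4π/(2l+1) scaling, (-0.063631, 0.000000) ⇒ P_4 = -0.063631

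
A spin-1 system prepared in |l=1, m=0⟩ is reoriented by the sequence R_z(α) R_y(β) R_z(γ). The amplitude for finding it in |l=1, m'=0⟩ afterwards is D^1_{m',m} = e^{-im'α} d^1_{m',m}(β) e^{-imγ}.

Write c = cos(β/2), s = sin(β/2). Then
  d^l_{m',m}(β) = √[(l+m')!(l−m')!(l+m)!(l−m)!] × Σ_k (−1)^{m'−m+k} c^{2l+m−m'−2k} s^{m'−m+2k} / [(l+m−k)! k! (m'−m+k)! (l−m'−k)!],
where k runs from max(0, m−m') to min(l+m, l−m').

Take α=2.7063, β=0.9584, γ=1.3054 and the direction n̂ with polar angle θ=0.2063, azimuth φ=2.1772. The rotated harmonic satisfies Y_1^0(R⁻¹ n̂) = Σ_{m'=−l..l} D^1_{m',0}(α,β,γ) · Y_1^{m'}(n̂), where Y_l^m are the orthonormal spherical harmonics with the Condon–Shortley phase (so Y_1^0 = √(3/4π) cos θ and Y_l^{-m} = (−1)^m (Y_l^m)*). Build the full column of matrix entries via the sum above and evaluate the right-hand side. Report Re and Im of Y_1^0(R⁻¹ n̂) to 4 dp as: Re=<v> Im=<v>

Re=0.3456 Im=0.0000

Need the full column D^1_{m',0} for m'=−1..1 at α=2.7063, β=0.9584, γ=1.3054.
cos(β/2)=0.887364, sin(β/2)=0.461069
d^1_{-1,0}: single k=1 term ⇒ +0.578606;  D = -0.524649+0.243984i
d^1_{0,0}: k∈[0..1] ⇒ +0.787415 -0.212585 = +0.574830;  D = +0.574830+0.000000i
d^1_{1,0}: single k=0 term ⇒ -0.578606;  D = +0.524649+0.243984i
Y_1^{m'}(θ=0.2063,φ=2.1772) and Σ D·Y over m':
  (-0.5246+0.2440i)·(-0.0403-0.0582i)  (+0.5748+0.0000i)·(+0.4782+0.0000i)  (+0.5246+0.2440i)·(+0.0403-0.0582i)
Y_1^0(R⁻¹ n̂) = +0.345606+0.000000i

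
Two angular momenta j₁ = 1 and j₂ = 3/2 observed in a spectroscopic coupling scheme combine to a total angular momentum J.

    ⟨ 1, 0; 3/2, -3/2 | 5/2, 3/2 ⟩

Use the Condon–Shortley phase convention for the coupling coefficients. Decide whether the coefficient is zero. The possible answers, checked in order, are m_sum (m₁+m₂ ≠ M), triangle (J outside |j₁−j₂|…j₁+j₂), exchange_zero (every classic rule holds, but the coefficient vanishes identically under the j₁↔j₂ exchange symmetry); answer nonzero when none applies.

m-sum: m₁+m₂ = 0+(-3/2) = -3/2, M = 3/2  ✗ ⇒ coefficient is 0

m_sum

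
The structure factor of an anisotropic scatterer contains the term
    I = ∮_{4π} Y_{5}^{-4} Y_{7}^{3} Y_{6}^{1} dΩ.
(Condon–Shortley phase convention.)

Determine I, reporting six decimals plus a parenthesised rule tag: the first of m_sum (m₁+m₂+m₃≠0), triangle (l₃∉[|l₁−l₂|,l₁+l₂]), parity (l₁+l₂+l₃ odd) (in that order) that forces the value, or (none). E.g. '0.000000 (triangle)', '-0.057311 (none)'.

-0.033132 (none)

m-sum 0 ✓  L=18 even ✓  2≤6≤12 ✓
Π(2lᵢ+1) = 11×15×13 = 2145
triangle coeff Δ(5,7,6) = 1/174594420
Σ_t [1,5]: t=1:−1/4147200 t=2:+1/207360 t=3:−1/82944 t=4:+1/207360 t=5:−1/4147200 = -1/345600
(3j)²=420/46189 [(5 7 6; 0 0 0)], sign=-1
Σ_t [5,6]: t=5:−1/2073600 t=6:+1/2488320 = -1/12441600
(3j)²=98/138567 [(5 7 6; -4 3 1)], sign=+1
⇒ 4πI² = 205800/14919047
I = (-1)√(205800/14919047/(4π)) = -0.03313197
No selection rule forces the value: the integral is nonzero (none).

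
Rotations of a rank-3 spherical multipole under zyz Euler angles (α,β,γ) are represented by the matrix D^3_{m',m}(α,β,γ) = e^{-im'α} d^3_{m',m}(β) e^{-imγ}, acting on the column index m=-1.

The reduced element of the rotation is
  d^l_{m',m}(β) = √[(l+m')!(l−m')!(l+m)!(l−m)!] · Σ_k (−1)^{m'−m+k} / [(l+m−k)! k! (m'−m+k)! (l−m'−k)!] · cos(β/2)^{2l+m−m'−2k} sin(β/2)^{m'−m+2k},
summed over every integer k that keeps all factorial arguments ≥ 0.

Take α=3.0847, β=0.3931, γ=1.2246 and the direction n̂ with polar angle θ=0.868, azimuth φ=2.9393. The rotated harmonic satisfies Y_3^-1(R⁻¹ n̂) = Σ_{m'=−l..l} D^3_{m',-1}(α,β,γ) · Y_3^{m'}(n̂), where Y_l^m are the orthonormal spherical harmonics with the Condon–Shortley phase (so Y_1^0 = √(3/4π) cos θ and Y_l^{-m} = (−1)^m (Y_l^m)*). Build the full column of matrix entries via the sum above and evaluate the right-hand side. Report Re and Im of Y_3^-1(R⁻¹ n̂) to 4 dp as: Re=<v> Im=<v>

Re=0.0460 Im=0.4358

Need the full column D^3_{m',-1} for m'=−3..3 at α=3.0847, β=0.3931, γ=1.2246.
cos(β/2)=0.980746, sin(β/2)=0.195287
d^3_{-3,-1}: single k=2 term ⇒ +0.136653;  D = -0.067529-0.118802i
d^3_{-2,-1}: k∈[1..2] ⇒ +0.560346 -0.044434 = +0.515912;  D = +0.229029+0.462288i
d^3_{-1,-1}: k∈[0..2] ⇒ +0.889897 -0.282269 +0.008394 = +0.616022;  D = -0.241642-0.566650i
d^3_{0,-1}: k∈[0..2] ⇒ -0.613828 +0.073013 -0.000965 = -0.541780;  D = -0.183838-0.509636i
d^3_{1,-1}: k∈[0..2] ⇒ +0.211702 -0.011192 +0.000055 = +0.200565;  D = -0.057218-0.192230i
d^3_{2,-1}: k∈[0..1] ⇒ -0.044434 +0.000881 = -0.043554;  D = -0.010031-0.042383i
d^3_{3,-1}: single k=0 term ⇒ +0.005418;  D = -0.000946-0.005335i
Y_3^{m'}(θ=0.868,φ=2.9393) and Σ D·Y over m':
  (-0.0675-0.1188i)·(-0.1523-0.1057i)  (+0.2290+0.4623i)·(+0.3535+0.1514i)  (-0.2416-0.5667i)·(-0.2630-0.0539i)  (-0.1838-0.5096i)·(-0.2198+0.0000i)  (-0.0572-0.1922i)·(+0.2630-0.0539i)  (-0.0100-0.0424i)·(+0.3535-0.1514i)  (-0.0009-0.0053i)·(+0.1523-0.1057i)
Y_3^-1(R⁻¹ n̂) = +0.046010+0.435775i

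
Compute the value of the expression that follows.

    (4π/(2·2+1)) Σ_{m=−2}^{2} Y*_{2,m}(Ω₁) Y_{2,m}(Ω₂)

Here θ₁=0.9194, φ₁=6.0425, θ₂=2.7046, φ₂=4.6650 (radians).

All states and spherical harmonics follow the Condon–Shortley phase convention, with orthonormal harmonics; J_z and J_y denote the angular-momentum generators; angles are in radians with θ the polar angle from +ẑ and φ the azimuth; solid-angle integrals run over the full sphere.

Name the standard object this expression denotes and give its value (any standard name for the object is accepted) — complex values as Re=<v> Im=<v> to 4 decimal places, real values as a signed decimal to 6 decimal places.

Legendre polynomial (addition theorem), -0.147640

This sum is the spherical-harmonic addition theorem: it equals the Legendre polynomial P_l(cos γ) of the angle γ between the two directions.
Addition theorem: P_2(cos γ) = (4π/5) Σ_m Y*_{lm}(Ω₁) Y_{lm}(Ω₂), m = −2…2:
  [-2]  conj(Y_{2,-2})(Ω₁) = +0.216521-0.113101i ; Y_{2,-2}(Ω₂) = -0.068876-0.006548i ; Δ = -0.015654+0.006372i
  [-1]  conj(Y_{2,-1})(Ω₁) = +0.361748-0.088789i ; Y_{2,-1}(Ω₂) = +0.014033-0.295898i ; Δ = -0.021196-0.108287i
  [+0]  conj(Y_{2,0})(Ω₁) = +0.032419-0.000000i ; Y_{2,0}(Ω₂) = +0.461312+0.000000i ; Δ = +0.014955+0.000000i
  [+1]  conj(Y_{2,1})(Ω₁) = -0.361748-0.088789i ; Y_{2,1}(Ω₂) = -0.014033-0.295898i ; Δ = -0.021196+0.108287i
  [+2]  conj(Y_{2,2})(Ω₁) = +0.216521+0.113101i ; Y_{2,2}(Ω₂) = -0.068876+0.006548i ; Δ = -0.015654-0.006372i
Accumulated sum -0.058744+0.000000i; after 4π/(2l+1) scaling, -0.147640+0.000000i ⇒ P_2 = -0.147640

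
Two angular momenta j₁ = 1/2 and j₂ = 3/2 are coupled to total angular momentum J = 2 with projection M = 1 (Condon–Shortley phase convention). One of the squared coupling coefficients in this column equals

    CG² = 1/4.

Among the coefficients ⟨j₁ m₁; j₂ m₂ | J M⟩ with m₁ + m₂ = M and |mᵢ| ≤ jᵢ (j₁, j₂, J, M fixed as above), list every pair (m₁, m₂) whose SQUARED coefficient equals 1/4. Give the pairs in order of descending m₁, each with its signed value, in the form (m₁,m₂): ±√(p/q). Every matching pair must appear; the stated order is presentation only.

Admissible pairs with m₁+m₂ = M = 1: (-1/2,3/2), (1/2,1/2)
  (m₁,m₂)=(1/2,1/2): CG² = 3/4, CG = +√(3/4)
  (m₁,m₂)=(-1/2,3/2): CG² = 1/4, CG = +√(1/4)   ← matches the target
Pairs with CG² = 1/4: (-1/2,3/2): +√(1/4)

(-1/2,3/2): +√(1/4)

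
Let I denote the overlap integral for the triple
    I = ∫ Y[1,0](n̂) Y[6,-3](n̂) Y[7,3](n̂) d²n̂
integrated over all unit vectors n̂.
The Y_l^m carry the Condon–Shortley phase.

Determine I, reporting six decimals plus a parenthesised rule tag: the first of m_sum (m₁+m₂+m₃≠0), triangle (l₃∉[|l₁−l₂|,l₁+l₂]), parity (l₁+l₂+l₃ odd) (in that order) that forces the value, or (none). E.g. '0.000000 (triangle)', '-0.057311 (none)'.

-0.221293 (none)

Checks pass: Σm=0; 14 even; l₃=7∈[5,7].
(2·1+1)(2·6+1)(2·7+1) = 585
Δ: 0! 2! 12! / 15! → 1/1365
sum: t=0:+1/518400 = 1/518400
3j²(1 6 7; 0 0 0) = Δ·Π!·Σ² = 7/195  (sign -1)
sum: t=0:+1/2177280 = 1/2177280
3j²(1 6 7; 0 -3 3) = Δ·Π!·Σ² = 8/273  (sign +1)
combine: 4πI² = 585·7/195·8/273 = 8/13
take √, sign -1: I = -0.22129336
No selection rule forces the value: the integral is nonzero (none).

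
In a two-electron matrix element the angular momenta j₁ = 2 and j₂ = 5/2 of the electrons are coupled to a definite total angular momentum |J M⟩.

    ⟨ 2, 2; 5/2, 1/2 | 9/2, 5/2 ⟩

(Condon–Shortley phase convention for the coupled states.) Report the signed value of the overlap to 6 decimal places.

+√(5/18) ≈ +0.527046

√[10·0!4!5!/10! · 4!0!3!2!7!2!] = √(23040)
  +(−1)^0/∏(0,0,0,3,4,2)! = 1/288  (running 1/288)
⟨..|..⟩ = √(23040)·(1/288) = +0.527046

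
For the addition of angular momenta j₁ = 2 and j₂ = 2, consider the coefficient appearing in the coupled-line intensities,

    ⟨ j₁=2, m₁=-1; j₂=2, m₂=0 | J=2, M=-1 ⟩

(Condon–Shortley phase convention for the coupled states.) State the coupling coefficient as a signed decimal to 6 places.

-0.267261

triangle: 2!*2!*2!/7! = 8/5040
(j±m)!: 1!*3!*2!*2!*1!*3! = 144
prefactor² = (2J+1)*Δ*N² = 8/7
  k=1: −1/(1!*1!*2!*1!*0!*1!) = -1/2
  k=2: +1/(2!*0!*1!*0!*1!*2!) = 1/4
Σ = -1/4  ⇒  CG² = 8/7*(-1/4)² = 1/14
CG = −√(1/14) = -0.267261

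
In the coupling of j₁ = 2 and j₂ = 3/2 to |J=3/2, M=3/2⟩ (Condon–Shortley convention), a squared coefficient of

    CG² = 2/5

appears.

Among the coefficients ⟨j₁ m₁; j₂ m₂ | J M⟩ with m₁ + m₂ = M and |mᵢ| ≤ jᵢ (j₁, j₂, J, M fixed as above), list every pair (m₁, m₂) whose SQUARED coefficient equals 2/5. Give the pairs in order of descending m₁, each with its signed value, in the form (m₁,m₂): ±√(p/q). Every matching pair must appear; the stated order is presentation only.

(2,-1/2): +√(2/5); (1,1/2): −√(2/5)

Admissible pairs with m₁+m₂ = M = 3/2: (0,3/2), (1,1/2), (2,-1/2)
  (m₁,m₂)=(2,-1/2): CG² = 2/5, CG = +√(2/5)   ← matches the target
  (m₁,m₂)=(1,1/2): CG² = 2/5, CG = −√(2/5)   ← matches the target
  (m₁,m₂)=(0,3/2): CG² = 1/5, CG = +√(1/5)
Pairs with CG² = 2/5: (2,-1/2): +√(2/5); (1,1/2): −√(2/5)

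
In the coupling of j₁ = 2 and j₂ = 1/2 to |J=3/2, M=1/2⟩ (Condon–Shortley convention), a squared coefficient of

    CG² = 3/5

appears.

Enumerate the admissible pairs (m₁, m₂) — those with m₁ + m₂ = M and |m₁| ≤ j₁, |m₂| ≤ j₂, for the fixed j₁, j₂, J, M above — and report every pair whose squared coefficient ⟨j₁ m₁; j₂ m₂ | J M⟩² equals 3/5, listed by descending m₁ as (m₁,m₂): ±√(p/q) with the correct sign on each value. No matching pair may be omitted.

(1,-1/2): +√(3/5)

Admissible pairs with m₁+m₂ = M = 1/2: (0,1/2), (1,-1/2)
  (m₁,m₂)=(1,-1/2): CG² = 3/5, CG = +√(3/5)   ← matches the target
  (m₁,m₂)=(0,1/2): CG² = 2/5, CG = −√(2/5)
Pairs with CG² = 3/5: (1,-1/2): +√(3/5)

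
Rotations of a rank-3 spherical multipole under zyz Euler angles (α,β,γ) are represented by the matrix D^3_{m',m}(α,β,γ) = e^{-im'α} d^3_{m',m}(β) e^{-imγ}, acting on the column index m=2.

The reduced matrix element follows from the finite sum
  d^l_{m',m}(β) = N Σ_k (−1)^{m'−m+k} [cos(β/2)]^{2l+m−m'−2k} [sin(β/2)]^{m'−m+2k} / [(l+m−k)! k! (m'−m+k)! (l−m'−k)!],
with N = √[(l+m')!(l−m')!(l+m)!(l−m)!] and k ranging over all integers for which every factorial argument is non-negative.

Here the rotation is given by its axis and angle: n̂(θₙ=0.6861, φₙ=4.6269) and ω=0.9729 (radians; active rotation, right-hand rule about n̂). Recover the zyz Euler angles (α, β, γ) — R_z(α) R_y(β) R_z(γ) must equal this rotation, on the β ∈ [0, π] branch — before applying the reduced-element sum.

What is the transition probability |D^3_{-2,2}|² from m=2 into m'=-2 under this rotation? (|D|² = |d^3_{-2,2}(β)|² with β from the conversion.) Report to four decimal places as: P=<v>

Axis–angle → zyz. n̂ = (sinθₙcosφₙ, sinθₙsinφₙ, cosθₙ) = (-0.054093, -0.631211, +0.773723), ω = 0.9729.
R = I cosω + sinω [n̂]ₓ + (1−cosω) n̂n̂ᵀ gives
  R = [+0.564184, -0.624574, -0.540003; +0.654423, +0.737056, -0.168760; +0.503416, -0.258179, +0.824570]
β = atan2(√(R₁₃²+R₂₃²), R₃₃) = 0.601354; α = atan2(R₂₃, R₁₃) mod 2π = 3.444493; γ = atan2(R₃₂, −R₃₁) mod 2π = 3.615471
D^3_{-2,2}(3.4445,0.6014,3.6155) = e^{-i·-2·3.4445}·d^3_{-2,2}(0.6014)·e^{-i·2·3.6155}. Compute d first:
c=cos(0.601354/2)=0.955136, s=sin(0.601354/2)=0.296167; N=√[1·120·120·1]=120.000000
k: max(0,(2)−(-2))=4 … min(3+(2),3−(-2))=5
  k=4: (−1)^0·120.0000/(24)·0.9551^2·0.2962^4 = +0.035095
  k=5: (−1)^1·120.0000/(120)·0.9551^0·0.2962^6 = -0.000675
d^3_{-2,2}(0.6014) = +0.035095 -0.000675 = +0.034420
|D^3_{-2,2}|² = |d^3_{-2,2}(β)|² = (+0.034420)² = 0.001185 (the z-rotation phases have unit modulus)

P=0.0012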